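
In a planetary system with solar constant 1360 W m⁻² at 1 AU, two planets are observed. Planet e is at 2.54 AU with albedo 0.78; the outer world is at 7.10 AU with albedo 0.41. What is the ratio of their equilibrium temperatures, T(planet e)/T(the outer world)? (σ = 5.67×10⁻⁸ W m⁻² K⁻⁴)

T₁/T₂ ≈ 1.306

T_eq = [S₀(1−A)/(4σd²)]^(1/4), so T ∝ (1−A)^(1/4) / √d.
T₁ = [1360×0.22/(4×5.67×10⁻⁸×2.54²)]^(1/4) = 119.58 K.
T₂ = [1360×0.59/(4×5.67×10⁻⁸×7.10²)]^(1/4) = 91.53 K.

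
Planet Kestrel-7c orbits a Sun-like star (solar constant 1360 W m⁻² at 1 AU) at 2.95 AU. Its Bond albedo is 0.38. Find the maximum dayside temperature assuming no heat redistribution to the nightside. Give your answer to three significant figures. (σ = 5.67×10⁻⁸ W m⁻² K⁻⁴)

T_ss ≈ 203 K

Flux at 2.95 AU: S = 1360/2.95² = 156 W m⁻².
With no redistribution each surface element balances locally: S(1−A) = σT⁴.
T = [156 × 0.62 / 5.67×10⁻⁸]^(1/4) = (1.71×10⁹)^(1/4) = 203 K.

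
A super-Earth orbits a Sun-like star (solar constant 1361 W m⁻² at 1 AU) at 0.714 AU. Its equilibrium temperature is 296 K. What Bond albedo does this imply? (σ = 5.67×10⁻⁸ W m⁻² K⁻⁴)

A ≈ 0.35

Flux at 0.714 AU: S = 1361/0.714² = 2670 W m⁻².
From T_eq⁴ = S(1−A)/(4σ): 1−A = 4σT_eq⁴/S.
1−A = 4 × 5.67×10⁻⁸ × (296)⁴ / 2670 = 0.652.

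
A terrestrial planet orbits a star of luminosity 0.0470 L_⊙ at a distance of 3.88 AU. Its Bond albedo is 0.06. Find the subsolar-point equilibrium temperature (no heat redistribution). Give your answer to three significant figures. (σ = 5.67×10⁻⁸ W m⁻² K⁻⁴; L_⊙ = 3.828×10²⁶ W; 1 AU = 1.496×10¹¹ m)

T_ss ≈ 91.6 K

d = 3.88 AU = 5.80×10¹¹ m.
L = 0.0470 × 3.828×10²⁶ = 1.80×10²⁵ W.
Flux: S = L/(4πd²) = 1.80×10²⁵/(4π×(5.80×10¹¹)²) = 4.25 W m⁻².
At the subsolar point the surface absorbs S(1−A) and emits σT⁴ per unit area — no factor of 4, since only the local patch is in balance.
T = [4.25 × 0.94 / 5.67×10⁻⁸]^(1/4) = (7.04×10⁷)^(1/4) = 91.6 K.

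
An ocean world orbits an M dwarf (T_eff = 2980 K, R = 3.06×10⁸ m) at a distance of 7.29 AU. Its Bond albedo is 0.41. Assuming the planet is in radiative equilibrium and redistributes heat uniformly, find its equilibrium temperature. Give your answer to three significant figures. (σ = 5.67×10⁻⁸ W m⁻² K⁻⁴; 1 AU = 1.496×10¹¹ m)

T_eq ≈ 30.9 K

d = 7.29 AU = 1.09×10¹² m.
L = 4πR_⋆²σT_⋆⁴ = 4π(3.06×10⁸)² × 5.67×10⁻⁸ × (2980)⁴ = 5.26×10²⁴ W.
S = L/(4πd²) = 0.352 W m⁻².
Energy balance: absorbed = emitted ⇒ πR²·S(1−A) = 4πR²·σT_eq⁴, so T_eq⁴ = S(1−A)/(4σ).
T_eq = [0.352 × 0.59 / (4 × 5.67×10⁻⁸)]^(1/4) = (9.16×10⁵)^(1/4) = 30.9 K.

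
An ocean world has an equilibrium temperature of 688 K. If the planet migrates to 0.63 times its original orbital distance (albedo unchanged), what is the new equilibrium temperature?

T_eq ∝ L^(1/4) · d^(−1/2).
T′ = 688 / 0.63^(1/2) = 867 K.

T_eq ≈ 867 K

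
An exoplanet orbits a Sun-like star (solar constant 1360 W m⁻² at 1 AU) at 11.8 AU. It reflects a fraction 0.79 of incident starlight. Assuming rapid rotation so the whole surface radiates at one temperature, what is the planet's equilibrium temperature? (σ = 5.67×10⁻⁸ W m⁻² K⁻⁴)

Flux at 11.8 AU: S = 1360/11.8² = 9.77 W m⁻².
Energy balance: absorbed = emitted ⇒ πR²·S(1−A) = 4πR²·σT_eq⁴, so T_eq⁴ = S(1−A)/(4σ).
T_eq = [9.77 × 0.21 / (4 × 5.67×10⁻⁸)]^(1/4) = (9.04×10⁶)^(1/4) = 54.8 K.

T_eq ≈ 54.8 K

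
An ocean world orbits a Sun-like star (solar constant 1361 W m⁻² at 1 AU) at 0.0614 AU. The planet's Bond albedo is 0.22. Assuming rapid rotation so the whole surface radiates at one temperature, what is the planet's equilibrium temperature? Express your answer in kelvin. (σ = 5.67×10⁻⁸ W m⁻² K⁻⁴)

Flux at 0.0614 AU: S = 1361/0.0614² = 3.61×10⁵ W m⁻².
Energy balance: absorbed = emitted ⇒ πR²·S(1−A) = 4πR²·σT_eq⁴, so T_eq⁴ = S(1−A)/(4σ).
T_eq = [3.61×10⁵ × 0.78 / (4 × 5.67×10⁻⁸)]^(1/4) = (1.24×10¹²)^(1/4) = 1060 K.

T_eq ≈ 1060 K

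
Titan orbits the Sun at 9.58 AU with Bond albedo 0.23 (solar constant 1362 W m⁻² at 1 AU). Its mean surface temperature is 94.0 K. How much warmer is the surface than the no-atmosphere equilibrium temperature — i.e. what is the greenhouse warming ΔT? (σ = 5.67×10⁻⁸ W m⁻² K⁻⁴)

S = 1362/9.58² = 14.84 W m⁻².
T_eq = [S(1−A)/(4σ)]^(1/4) = [14.84×0.77/(4×5.67×10⁻⁸)]^(1/4) = 84.3 K.
ΔT = T_surf − T_eq = 94 − 84.3.

ΔT ≈ 9.7 K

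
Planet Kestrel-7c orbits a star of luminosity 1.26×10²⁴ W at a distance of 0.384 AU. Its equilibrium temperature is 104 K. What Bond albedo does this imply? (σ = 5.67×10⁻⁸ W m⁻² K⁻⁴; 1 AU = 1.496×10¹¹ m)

A ≈ 0.13

d = 0.384 AU = 5.74×10¹⁰ m.
Flux: S = L/(4πd²) = 1.26×10²⁴/(4π×(5.74×10¹⁰)²) = 30.4 W m⁻².
From T_eq⁴ = S(1−A)/(4σ): 1−A = 4σT_eq⁴/S.
1−A = 4 × 5.67×10⁻⁸ × (104)⁴ / 30.4 = 0.873.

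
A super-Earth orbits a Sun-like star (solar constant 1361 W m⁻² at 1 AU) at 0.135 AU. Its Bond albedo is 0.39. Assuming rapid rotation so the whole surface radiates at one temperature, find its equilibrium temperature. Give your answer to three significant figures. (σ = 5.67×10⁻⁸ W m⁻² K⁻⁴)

Flux at 0.135 AU: S = 1361/0.135² = 7.47×10⁴ W m⁻².
Energy balance: absorbed = emitted ⇒ πR²·S(1−A) = 4πR²·σT_eq⁴, so T_eq⁴ = S(1−A)/(4σ).
T_eq = [7.47×10⁴ × 0.61 / (4 × 5.67×10⁻⁸)]^(1/4) = (2.01×10¹¹)^(1/4) = 669 K.

T_eq ≈ 669 K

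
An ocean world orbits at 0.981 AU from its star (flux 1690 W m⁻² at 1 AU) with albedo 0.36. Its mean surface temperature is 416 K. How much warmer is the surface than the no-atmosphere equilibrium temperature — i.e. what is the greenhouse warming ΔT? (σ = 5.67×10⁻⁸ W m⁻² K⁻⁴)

ΔT ≈ 150.7 K

S = 1690/0.981² = 1756 W m⁻².
T_eq = [S(1−A)/(4σ)]^(1/4) = [1756×0.64/(4×5.67×10⁻⁸)]^(1/4) = 265.3 K.
ΔT = T_surf − T_eq = 416 − 265.3.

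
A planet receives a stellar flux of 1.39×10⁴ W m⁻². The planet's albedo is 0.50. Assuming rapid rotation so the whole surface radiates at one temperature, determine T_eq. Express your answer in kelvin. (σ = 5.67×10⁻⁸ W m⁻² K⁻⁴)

T_eq ≈ 418 K

Energy balance: absorbed = emitted ⇒ πR²·S(1−A) = 4πR²·σT_eq⁴, so T_eq⁴ = S(1−A)/(4σ).
T_eq = [1.39×10⁴ × 0.50 / (4 × 5.67×10⁻⁸)]^(1/4) = (3.06×10¹⁰)^(1/4) = 418 K.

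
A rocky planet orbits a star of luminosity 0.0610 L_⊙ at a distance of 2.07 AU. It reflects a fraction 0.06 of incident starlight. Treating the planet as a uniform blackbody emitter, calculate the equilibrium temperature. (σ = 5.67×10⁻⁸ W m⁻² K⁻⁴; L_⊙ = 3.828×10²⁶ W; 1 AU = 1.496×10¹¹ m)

d = 2.07 AU = 3.10×10¹¹ m.
L = 0.0610 × 3.828×10²⁶ = 2.34×10²⁵ W.
Flux: S = L/(4πd²) = 2.34×10²⁵/(4π×(3.10×10¹¹)²) = 19.4 W m⁻².
Energy balance: absorbed = emitted ⇒ πR²·S(1−A) = 4πR²·σT_eq⁴, so T_eq⁴ = S(1−A)/(4σ).
T_eq = [19.4 × 0.94 / (4 × 5.67×10⁻⁸)]^(1/4) = (8.03×10⁷)^(1/4) = 94.7 K.

T_eq ≈ 94.7 K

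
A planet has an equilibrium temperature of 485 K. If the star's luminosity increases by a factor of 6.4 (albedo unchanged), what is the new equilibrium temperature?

T_eq ≈ 771 K

T_eq ∝ L^(1/4) · d^(−1/2).
T′ = 485 × 6.4^(1/4) = 771 K.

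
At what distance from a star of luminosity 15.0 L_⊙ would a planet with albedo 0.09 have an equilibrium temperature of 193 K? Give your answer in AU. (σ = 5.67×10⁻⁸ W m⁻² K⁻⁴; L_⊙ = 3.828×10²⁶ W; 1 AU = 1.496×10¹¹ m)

d ≈ 7.68 AU

L = 15.0 × 3.828×10²⁶ = 5.74×10²⁷ W.
From T_eq⁴ = L(1−A)/(16πσd²): d = √[L(1−A)/(16πσT_eq⁴)].
d = √[5.74×10²⁷ × 0.91 / (16π × 5.67×10⁻⁸ × (193)⁴)] = 1.15×10¹² m = 7.68 AU.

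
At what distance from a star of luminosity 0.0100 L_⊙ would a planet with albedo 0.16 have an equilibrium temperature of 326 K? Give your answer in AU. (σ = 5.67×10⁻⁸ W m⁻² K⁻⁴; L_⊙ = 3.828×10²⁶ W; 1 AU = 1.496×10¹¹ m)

L = 0.0100 × 3.828×10²⁶ = 3.83×10²⁴ W.
From T_eq⁴ = L(1−A)/(16πσd²): d = √[L(1−A)/(16πσT_eq⁴)].
d = √[3.83×10²⁴ × 0.84 / (16π × 5.67×10⁻⁸ × (326)⁴)] = 9.99×10⁹ m = 0.0668 AU.

d ≈ 0.0668 AU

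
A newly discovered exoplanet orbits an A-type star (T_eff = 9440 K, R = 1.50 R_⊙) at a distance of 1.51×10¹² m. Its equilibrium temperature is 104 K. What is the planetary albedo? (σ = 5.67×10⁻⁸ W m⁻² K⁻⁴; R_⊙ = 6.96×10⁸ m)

R_⋆ = 1.50 × 6.96×10⁸ = 1.04×10⁹ m.
L = 4πR_⋆²σT_⋆⁴ = 4π(1.04×10⁹)² × 5.67×10⁻⁸ × (9440)⁴ = 6.17×10²⁷ W.
S = L/(4πd²) = 215 W m⁻².
From T_eq⁴ = S(1−A)/(4σ): 1−A = 4σT_eq⁴/S.
1−A = 4 × 5.67×10⁻⁸ × (104)⁴ / 215 = 0.123.

A ≈ 0.88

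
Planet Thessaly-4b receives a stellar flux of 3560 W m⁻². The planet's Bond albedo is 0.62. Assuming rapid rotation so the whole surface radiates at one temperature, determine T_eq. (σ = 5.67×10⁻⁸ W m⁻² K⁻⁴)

Energy balance: absorbed = emitted ⇒ πR²·S(1−A) = 4πR²·σT_eq⁴, so T_eq⁴ = S(1−A)/(4σ).
T_eq = [3560 × 0.38 / (4 × 5.67×10⁻⁸)]^(1/4) = (5.96×10⁹)^(1/4) = 278 K.

T_eq ≈ 278 K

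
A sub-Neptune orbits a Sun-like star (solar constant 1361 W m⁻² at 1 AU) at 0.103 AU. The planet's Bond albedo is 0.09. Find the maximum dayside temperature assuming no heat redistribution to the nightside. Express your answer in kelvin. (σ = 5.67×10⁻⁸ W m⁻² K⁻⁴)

T_ss ≈ 1200 K

Flux at 0.103 AU: S = 1361/0.103² = 1.28×10⁵ W m⁻².
With no redistribution each surface element balances locally: S(1−A) = σT⁴.
T = [1.28×10⁵ × 0.91 / 5.67×10⁻⁸]^(1/4) = (2.06×10¹²)^(1/4) = 1200 K.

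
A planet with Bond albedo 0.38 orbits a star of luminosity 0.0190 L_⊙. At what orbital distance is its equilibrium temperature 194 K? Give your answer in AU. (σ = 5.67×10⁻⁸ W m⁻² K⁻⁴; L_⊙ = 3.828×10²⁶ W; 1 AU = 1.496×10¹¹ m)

L = 0.0190 × 3.828×10²⁶ = 7.27×10²⁴ W.
From T_eq⁴ = L(1−A)/(16πσd²): d = √[L(1−A)/(16πσT_eq⁴)].
d = √[7.27×10²⁴ × 0.62 / (16π × 5.67×10⁻⁸ × (194)⁴)] = 3.34×10¹⁰ m = 0.223 AU.

d ≈ 0.223 AU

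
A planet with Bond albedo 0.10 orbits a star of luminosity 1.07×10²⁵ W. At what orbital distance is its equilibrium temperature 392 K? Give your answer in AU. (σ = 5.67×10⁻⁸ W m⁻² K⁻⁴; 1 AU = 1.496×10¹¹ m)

d ≈ 0.0800 AU

From T_eq⁴ = L(1−A)/(16πσd²): d = √[L(1−A)/(16πσT_eq⁴)].
d = √[1.07×10²⁵ × 0.90 / (16π × 5.67×10⁻⁸ × (392)⁴)] = 1.20×10¹⁰ m = 0.0800 AU.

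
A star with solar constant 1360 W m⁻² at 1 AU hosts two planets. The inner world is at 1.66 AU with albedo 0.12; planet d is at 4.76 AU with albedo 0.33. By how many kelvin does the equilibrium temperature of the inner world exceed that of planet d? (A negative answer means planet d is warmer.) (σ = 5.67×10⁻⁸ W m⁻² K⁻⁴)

ΔT ≈ 93.8 K

T_eq = [S₀(1−A)/(4σd²)]^(1/4), so T ∝ (1−A)^(1/4) / √d.
T₁ = [1360×0.88/(4×5.67×10⁻⁸×1.66²)]^(1/4) = 209.19 K.
T₂ = [1360×0.67/(4×5.67×10⁻⁸×4.76²)]^(1/4) = 115.40 K.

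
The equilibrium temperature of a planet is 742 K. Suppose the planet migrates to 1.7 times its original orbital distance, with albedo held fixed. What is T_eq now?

T_eq ≈ 569 K

T_eq ∝ L^(1/4) · d^(−1/2).
T′ = 742 / 1.7^(1/2) = 569 K.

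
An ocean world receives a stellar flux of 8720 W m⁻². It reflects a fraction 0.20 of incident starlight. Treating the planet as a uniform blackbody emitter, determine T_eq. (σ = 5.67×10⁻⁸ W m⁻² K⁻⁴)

Energy balance: absorbed = emitted ⇒ πR²·S(1−A) = 4πR²·σT_eq⁴, so T_eq⁴ = S(1−A)/(4σ).
T_eq = [8720 × 0.80 / (4 × 5.67×10⁻⁸)]^(1/4) = (3.08×10¹⁰)^(1/4) = 419 K.

T_eq ≈ 419 K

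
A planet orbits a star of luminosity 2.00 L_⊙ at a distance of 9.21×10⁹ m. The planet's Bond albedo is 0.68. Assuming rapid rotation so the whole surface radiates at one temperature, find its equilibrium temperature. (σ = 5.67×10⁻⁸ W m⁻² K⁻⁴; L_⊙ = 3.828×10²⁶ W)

T_eq ≈ 1000 K

L = 2.00 × 3.828×10²⁶ = 7.66×10²⁶ W.
Flux: S = L/(4πd²) = 7.66×10²⁶/(4π×(9.21×10⁹)²) = 7.18×10⁵ W m⁻².
Energy balance: absorbed = emitted ⇒ πR²·S(1−A) = 4πR²·σT_eq⁴, so T_eq⁴ = S(1−A)/(4σ).
T_eq = [7.18×10⁵ × 0.32 / (4 × 5.67×10⁻⁸)]^(1/4) = (1.01×10¹²)^(1/4) = 1000 K.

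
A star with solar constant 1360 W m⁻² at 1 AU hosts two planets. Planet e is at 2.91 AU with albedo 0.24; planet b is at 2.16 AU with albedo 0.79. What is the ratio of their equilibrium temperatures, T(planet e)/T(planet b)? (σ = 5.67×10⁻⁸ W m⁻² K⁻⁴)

T_eq = [S₀(1−A)/(4σd²)]^(1/4), so T ∝ (1−A)^(1/4) / √d.
T₁ = [1360×0.76/(4×5.67×10⁻⁸×2.91²)]^(1/4) = 152.31 K.
T₂ = [1360×0.21/(4×5.67×10⁻⁸×2.16²)]^(1/4) = 128.17 K.

T₁/T₂ ≈ 1.188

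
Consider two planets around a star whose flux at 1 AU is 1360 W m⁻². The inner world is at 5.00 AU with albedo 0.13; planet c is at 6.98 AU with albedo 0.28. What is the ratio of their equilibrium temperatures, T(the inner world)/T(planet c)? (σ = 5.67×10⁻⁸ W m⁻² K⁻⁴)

T_eq = [S₀(1−A)/(4σd²)]^(1/4), so T ∝ (1−A)^(1/4) / √d.
T₁ = [1360×0.87/(4×5.67×10⁻⁸×5.00²)]^(1/4) = 120.19 K.
T₂ = [1360×0.72/(4×5.67×10⁻⁸×6.98²)]^(1/4) = 97.02 K.

T₁/T₂ ≈ 1.239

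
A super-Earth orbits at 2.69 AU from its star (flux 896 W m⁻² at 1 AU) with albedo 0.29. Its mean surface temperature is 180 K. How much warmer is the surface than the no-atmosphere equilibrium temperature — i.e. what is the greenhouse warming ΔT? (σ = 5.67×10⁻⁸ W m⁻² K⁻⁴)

S = 896/2.69² = 123.8 W m⁻².
T_eq = [S(1−A)/(4σ)]^(1/4) = [123.8×0.71/(4×5.67×10⁻⁸)]^(1/4) = 140.3 K.
ΔT = T_surf − T_eq = 180 − 140.3.

ΔT ≈ 39.7 K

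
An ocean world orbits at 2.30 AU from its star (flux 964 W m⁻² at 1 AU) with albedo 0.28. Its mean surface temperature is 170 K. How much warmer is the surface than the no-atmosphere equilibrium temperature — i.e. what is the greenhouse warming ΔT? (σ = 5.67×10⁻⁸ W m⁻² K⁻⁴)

ΔT ≈ 14.9 K

S = 964/2.30² = 182.2 W m⁻².
T_eq = [S(1−A)/(4σ)]^(1/4) = [182.2×0.72/(4×5.67×10⁻⁸)]^(1/4) = 155.1 K.
ΔT = T_surf − T_eq = 170 − 155.1.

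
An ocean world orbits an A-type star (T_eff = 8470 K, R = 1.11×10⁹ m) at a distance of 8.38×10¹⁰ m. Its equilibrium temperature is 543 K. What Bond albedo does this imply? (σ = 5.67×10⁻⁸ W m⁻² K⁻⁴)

A ≈ 0.61

L = 4πR_⋆²σT_⋆⁴ = 4π(1.11×10⁹)² × 5.67×10⁻⁸ × (8470)⁴ = 4.52×10²⁷ W.
S = L/(4πd²) = 5.12×10⁴ W m⁻².
From T_eq⁴ = S(1−A)/(4σ): 1−A = 4σT_eq⁴/S.
1−A = 4 × 5.67×10⁻⁸ × (543)⁴ / 5.12×10⁴ = 0.385.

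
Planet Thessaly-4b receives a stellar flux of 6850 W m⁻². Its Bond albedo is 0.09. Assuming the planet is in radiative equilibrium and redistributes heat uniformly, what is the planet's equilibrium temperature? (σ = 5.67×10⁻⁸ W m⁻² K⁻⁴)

T_eq ≈ 407 K

Energy balance: absorbed = emitted ⇒ πR²·S(1−A) = 4πR²·σT_eq⁴, so T_eq⁴ = S(1−A)/(4σ).
T_eq = [6850 × 0.91 / (4 × 5.67×10⁻⁸)]^(1/4) = (2.75×10¹⁰)^(1/4) = 407 K.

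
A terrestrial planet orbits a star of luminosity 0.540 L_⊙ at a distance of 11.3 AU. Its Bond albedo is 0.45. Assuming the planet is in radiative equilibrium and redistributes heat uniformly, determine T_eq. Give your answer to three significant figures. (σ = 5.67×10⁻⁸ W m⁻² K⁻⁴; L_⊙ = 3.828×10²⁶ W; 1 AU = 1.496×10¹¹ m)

T_eq ≈ 61.1 K

d = 11.3 AU = 1.69×10¹² m.
L = 0.540 × 3.828×10²⁶ = 2.07×10²⁶ W.
Flux: S = L/(4πd²) = 2.07×10²⁶/(4π×(1.69×10¹²)²) = 5.76 W m⁻².
Energy balance: absorbed = emitted ⇒ πR²·S(1−A) = 4πR²·σT_eq⁴, so T_eq⁴ = S(1−A)/(4σ).
T_eq = [5.76 × 0.55 / (4 × 5.67×10⁻⁸)]^(1/4) = (1.40×10⁷)^(1/4) = 61.1 K.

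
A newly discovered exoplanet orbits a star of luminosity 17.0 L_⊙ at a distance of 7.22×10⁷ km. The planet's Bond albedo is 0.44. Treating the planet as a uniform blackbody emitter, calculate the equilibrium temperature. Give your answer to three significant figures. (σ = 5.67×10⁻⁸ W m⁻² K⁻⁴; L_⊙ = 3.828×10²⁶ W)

d = 7.22×10⁷ km = 7.22×10¹⁰ m.
L = 17.0 × 3.828×10²⁶ = 6.51×10²⁷ W.
Flux: S = L/(4πd²) = 6.51×10²⁷/(4π×(7.22×10¹⁰)²) = 9.93×10⁴ W m⁻².
Energy balance: absorbed = emitted ⇒ πR²·S(1−A) = 4πR²·σT_eq⁴, so T_eq⁴ = S(1−A)/(4σ).
T_eq = [9.93×10⁴ × 0.56 / (4 × 5.67×10⁻⁸)]^(1/4) = (2.45×10¹¹)^(1/4) = 704 K.

T_eq ≈ 704 K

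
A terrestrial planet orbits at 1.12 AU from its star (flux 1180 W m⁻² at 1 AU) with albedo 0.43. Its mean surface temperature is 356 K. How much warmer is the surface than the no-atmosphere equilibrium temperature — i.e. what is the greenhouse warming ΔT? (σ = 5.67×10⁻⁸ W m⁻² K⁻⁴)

S = 1180/1.12² = 940.7 W m⁻².
T_eq = [S(1−A)/(4σ)]^(1/4) = [940.7×0.57/(4×5.67×10⁻⁸)]^(1/4) = 220.5 K.
ΔT = T_surf − T_eq = 356 − 220.5.

ΔT ≈ 135.5 K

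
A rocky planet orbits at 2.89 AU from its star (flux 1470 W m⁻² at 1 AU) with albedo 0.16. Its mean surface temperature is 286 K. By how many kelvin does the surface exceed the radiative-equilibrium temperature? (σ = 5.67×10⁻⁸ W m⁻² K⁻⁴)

ΔT ≈ 126.2 K

S = 1470/2.89² = 176.0 W m⁻².
T_eq = [S(1−A)/(4σ)]^(1/4) = [176.0×0.84/(4×5.67×10⁻⁸)]^(1/4) = 159.8 K.
ΔT = T_surf − T_eq = 286 − 159.8.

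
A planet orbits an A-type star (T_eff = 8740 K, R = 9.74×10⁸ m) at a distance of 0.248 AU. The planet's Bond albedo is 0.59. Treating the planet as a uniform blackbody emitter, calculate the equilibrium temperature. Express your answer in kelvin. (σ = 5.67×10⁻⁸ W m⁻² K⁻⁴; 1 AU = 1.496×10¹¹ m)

d = 0.248 AU = 3.71×10¹⁰ m.
L = 4πR_⋆²σT_⋆⁴ = 4π(9.74×10⁸)² × 5.67×10⁻⁸ × (8740)⁴ = 3.94×10²⁷ W.
S = L/(4πd²) = 2.28×10⁵ W m⁻².
Energy balance: absorbed = emitted ⇒ πR²·S(1−A) = 4πR²·σT_eq⁴, so T_eq⁴ = S(1−A)/(4σ).
T_eq = [2.28×10⁵ × 0.41 / (4 × 5.67×10⁻⁸)]^(1/4) = (4.12×10¹¹)^(1/4) = 801 K.

T_eq ≈ 801 K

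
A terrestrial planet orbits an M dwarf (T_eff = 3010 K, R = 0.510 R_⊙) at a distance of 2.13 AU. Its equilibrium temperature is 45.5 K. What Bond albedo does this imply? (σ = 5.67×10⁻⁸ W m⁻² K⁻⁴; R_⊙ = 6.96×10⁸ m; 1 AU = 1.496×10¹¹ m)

R_⋆ = 0.510 × 6.96×10⁸ = 3.55×10⁸ m.
d = 2.13 AU = 3.19×10¹¹ m.
L = 4πR_⋆²σT_⋆⁴ = 4π(3.55×10⁸)² × 5.67×10⁻⁸ × (3010)⁴ = 7.37×10²⁴ W.
S = L/(4πd²) = 5.78 W m⁻².
From T_eq⁴ = S(1−A)/(4σ): 1−A = 4σT_eq⁴/S.
1−A = 4 × 5.67×10⁻⁸ × (45.5)⁴ / 5.78 = 0.168.

A ≈ 0.83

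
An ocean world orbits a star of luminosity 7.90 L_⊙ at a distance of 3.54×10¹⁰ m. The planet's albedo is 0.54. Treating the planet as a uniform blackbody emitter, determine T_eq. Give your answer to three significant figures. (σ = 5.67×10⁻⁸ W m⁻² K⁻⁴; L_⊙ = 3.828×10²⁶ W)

T_eq ≈ 790 K

L = 7.90 × 3.828×10²⁶ = 3.02×10²⁷ W.
Flux: S = L/(4πd²) = 3.02×10²⁷/(4π×(3.54×10¹⁰)²) = 1.92×10⁵ W m⁻².
Energy balance: absorbed = emitted ⇒ πR²·S(1−A) = 4πR²·σT_eq⁴, so T_eq⁴ = S(1−A)/(4σ).
T_eq = [1.92×10⁵ × 0.46 / (4 × 5.67×10⁻⁸)]^(1/4) = (3.89×10¹¹)^(1/4) = 790 K.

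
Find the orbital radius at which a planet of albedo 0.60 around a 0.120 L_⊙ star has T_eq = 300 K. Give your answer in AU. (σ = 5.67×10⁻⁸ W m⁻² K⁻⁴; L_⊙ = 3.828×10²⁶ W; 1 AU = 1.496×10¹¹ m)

d ≈ 0.189 AU

L = 0.120 × 3.828×10²⁶ = 4.59×10²⁵ W.
From T_eq⁴ = L(1−A)/(16πσd²): d = √[L(1−A)/(16πσT_eq⁴)].
d = √[4.59×10²⁵ × 0.40 / (16π × 5.67×10⁻⁸ × (300)⁴)] = 2.82×10¹⁰ m = 0.189 AU.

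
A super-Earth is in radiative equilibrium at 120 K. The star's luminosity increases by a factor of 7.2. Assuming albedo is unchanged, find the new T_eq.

T_eq ≈ 197 K

T_eq ∝ L^(1/4) · d^(−1/2).
T′ = 120 × 7.2^(1/4) = 197 K.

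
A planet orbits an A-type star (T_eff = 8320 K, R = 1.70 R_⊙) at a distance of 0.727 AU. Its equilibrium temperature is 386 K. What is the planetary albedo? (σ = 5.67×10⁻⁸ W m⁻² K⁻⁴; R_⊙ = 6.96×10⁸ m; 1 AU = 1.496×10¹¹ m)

A ≈ 0.84

R_⋆ = 1.70 × 6.96×10⁸ = 1.18×10⁹ m.
d = 0.727 AU = 1.09×10¹¹ m.
L = 4πR_⋆²σT_⋆⁴ = 4π(1.18×10⁹)² × 5.67×10⁻⁸ × (8320)⁴ = 4.78×10²⁷ W.
S = L/(4πd²) = 3.22×10⁴ W m⁻².
From T_eq⁴ = S(1−A)/(4σ): 1−A = 4σT_eq⁴/S.
1−A = 4 × 5.67×10⁻⁸ × (386)⁴ / 3.22×10⁴ = 0.157.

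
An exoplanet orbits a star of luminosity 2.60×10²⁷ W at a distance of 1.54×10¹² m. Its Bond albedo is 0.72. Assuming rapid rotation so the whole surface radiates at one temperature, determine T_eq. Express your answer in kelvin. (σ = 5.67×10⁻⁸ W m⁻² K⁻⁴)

Flux: S = L/(4πd²) = 2.60×10²⁷/(4π×(1.54×10¹²)²) = 87.2 W m⁻².
Energy balance: absorbed = emitted ⇒ πR²·S(1−A) = 4πR²·σT_eq⁴, so T_eq⁴ = S(1−A)/(4σ).
T_eq = [87.2 × 0.28 / (4 × 5.67×10⁻⁸)]^(1/4) = (1.08×10⁸)^(1/4) = 102 K.

T_eq ≈ 102 K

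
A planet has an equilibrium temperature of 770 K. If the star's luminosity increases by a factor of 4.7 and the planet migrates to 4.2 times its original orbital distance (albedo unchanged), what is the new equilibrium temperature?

T_eq ∝ L^(1/4) · d^(−1/2).
T′ = 770 × 4.7^(1/4) / 4.2^(1/2) = 553 K.

T_eq ≈ 553 K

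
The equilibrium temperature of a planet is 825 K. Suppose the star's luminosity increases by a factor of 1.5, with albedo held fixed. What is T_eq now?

T_eq ≈ 913 K

T_eq ∝ L^(1/4) · d^(−1/2).
T′ = 825 × 1.5^(1/4) = 913 K.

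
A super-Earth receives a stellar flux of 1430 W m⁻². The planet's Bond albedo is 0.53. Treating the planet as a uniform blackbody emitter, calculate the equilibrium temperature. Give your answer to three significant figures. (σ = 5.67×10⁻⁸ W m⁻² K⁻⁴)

T_eq ≈ 233 K

Energy balance: absorbed = emitted ⇒ πR²·S(1−A) = 4πR²·σT_eq⁴, so T_eq⁴ = S(1−A)/(4σ).
T_eq = [1430 × 0.47 / (4 × 5.67×10⁻⁸)]^(1/4) = (2.96×10⁹)^(1/4) = 233 K.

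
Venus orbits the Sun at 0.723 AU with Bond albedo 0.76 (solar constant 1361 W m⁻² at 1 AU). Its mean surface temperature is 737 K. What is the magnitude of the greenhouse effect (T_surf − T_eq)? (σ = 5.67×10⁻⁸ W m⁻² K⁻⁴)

ΔT ≈ 507.9 K

S = 1361/0.723² = 2604 W m⁻².
T_eq = [S(1−A)/(4σ)]^(1/4) = [2604×0.24/(4×5.67×10⁻⁸)]^(1/4) = 229.1 K.
ΔT = T_surf − T_eq = 737 − 229.1.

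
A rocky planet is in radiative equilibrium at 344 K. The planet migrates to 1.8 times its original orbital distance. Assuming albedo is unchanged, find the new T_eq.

T_eq ≈ 256 K

T_eq ∝ L^(1/4) · d^(−1/2).
T′ = 344 / 1.8^(1/2) = 256 K.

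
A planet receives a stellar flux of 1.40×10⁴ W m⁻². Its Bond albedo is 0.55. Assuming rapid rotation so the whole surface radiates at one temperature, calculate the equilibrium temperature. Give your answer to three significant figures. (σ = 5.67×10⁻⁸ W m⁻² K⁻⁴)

Energy balance: absorbed = emitted ⇒ πR²·S(1−A) = 4πR²·σT_eq⁴, so T_eq⁴ = S(1−A)/(4σ).
T_eq = [1.40×10⁴ × 0.45 / (4 × 5.67×10⁻⁸)]^(1/4) = (2.78×10¹⁰)^(1/4) = 408 K.

T_eq ≈ 408 K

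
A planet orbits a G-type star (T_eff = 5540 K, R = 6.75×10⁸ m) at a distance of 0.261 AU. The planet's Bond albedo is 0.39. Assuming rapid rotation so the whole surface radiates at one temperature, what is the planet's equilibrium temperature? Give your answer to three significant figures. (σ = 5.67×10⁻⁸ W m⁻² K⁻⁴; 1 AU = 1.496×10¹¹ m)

d = 0.261 AU = 3.90×10¹⁰ m.
L = 4πR_⋆²σT_⋆⁴ = 4π(6.75×10⁸)² × 5.67×10⁻⁸ × (5540)⁴ = 3.06×10²⁶ W.
S = L/(4πd²) = 1.60×10⁴ W m⁻².
Energy balance: absorbed = emitted ⇒ πR²·S(1−A) = 4πR²·σT_eq⁴, so T_eq⁴ = S(1−A)/(4σ).
T_eq = [1.60×10⁴ × 0.61 / (4 × 5.67×10⁻⁸)]^(1/4) = (4.29×10¹⁰)^(1/4) = 455 K.

T_eq ≈ 455 K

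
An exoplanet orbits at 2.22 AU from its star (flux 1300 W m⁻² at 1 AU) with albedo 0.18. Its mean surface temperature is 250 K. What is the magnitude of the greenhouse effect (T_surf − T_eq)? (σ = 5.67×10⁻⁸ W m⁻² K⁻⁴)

ΔT ≈ 74.3 K

S = 1300/2.22² = 263.8 W m⁻².
T_eq = [S(1−A)/(4σ)]^(1/4) = [263.8×0.82/(4×5.67×10⁻⁸)]^(1/4) = 175.7 K.
ΔT = T_surf − T_eq = 250 − 175.7.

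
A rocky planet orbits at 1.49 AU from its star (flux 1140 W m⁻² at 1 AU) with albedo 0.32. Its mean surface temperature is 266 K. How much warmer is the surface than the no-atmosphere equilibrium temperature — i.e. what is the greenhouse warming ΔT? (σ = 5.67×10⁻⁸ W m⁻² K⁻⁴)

S = 1140/1.49² = 513.5 W m⁻².
T_eq = [S(1−A)/(4σ)]^(1/4) = [513.5×0.68/(4×5.67×10⁻⁸)]^(1/4) = 198.1 K.
ΔT = T_surf − T_eq = 266 − 198.1.

ΔT ≈ 67.9 K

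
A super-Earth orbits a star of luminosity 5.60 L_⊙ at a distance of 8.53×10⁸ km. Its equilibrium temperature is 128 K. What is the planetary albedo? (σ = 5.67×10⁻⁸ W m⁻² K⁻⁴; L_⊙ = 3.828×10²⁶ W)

d = 8.53×10⁸ km = 8.53×10¹¹ m.
L = 5.60 × 3.828×10²⁶ = 2.14×10²⁷ W.
Flux: S = L/(4πd²) = 2.14×10²⁷/(4π×(8.53×10¹¹)²) = 234 W m⁻².
From T_eq⁴ = S(1−A)/(4σ): 1−A = 4σT_eq⁴/S.
1−A = 4 × 5.67×10⁻⁸ × (128)⁴ / 234 = 0.260.

A ≈ 0.74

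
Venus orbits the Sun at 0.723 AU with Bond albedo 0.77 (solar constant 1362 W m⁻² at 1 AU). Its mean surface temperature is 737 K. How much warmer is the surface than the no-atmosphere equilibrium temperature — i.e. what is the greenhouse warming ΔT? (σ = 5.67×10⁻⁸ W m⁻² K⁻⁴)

ΔT ≈ 510.3 K

S = 1362/0.723² = 2606 W m⁻².
T_eq = [S(1−A)/(4σ)]^(1/4) = [2606×0.23/(4×5.67×10⁻⁸)]^(1/4) = 226.7 K.
ΔT = T_surf − T_eq = 737 − 226.7.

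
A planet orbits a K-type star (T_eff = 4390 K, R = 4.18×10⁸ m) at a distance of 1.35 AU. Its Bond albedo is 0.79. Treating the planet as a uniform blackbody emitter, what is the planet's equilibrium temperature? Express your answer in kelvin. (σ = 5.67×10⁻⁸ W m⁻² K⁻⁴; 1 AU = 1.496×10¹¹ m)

d = 1.35 AU = 2.02×10¹¹ m.
L = 4πR_⋆²σT_⋆⁴ = 4π(4.18×10⁸)² × 5.67×10⁻⁸ × (4390)⁴ = 4.62×10²⁵ W.
S = L/(4πd²) = 90.2 W m⁻².
Energy balance: absorbed = emitted ⇒ πR²·S(1−A) = 4πR²·σT_eq⁴, so T_eq⁴ = S(1−A)/(4σ).
T_eq = [90.2 × 0.21 / (4 × 5.67×10⁻⁸)]^(1/4) = (8.35×10⁷)^(1/4) = 95.6 K.

T_eq ≈ 95.6 K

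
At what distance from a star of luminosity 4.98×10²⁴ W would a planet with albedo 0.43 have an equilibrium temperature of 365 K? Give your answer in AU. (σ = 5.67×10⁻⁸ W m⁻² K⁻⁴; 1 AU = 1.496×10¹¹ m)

From T_eq⁴ = L(1−A)/(16πσd²): d = √[L(1−A)/(16πσT_eq⁴)].
d = √[4.98×10²⁴ × 0.57 / (16π × 5.67×10⁻⁸ × (365)⁴)] = 7.49×10⁹ m = 0.0501 AU.

d ≈ 0.0501 AU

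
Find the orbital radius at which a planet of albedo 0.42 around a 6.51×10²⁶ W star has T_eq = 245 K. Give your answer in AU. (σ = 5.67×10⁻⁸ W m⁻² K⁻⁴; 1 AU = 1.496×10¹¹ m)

From T_eq⁴ = L(1−A)/(16πσd²): d = √[L(1−A)/(16πσT_eq⁴)].
d = √[6.51×10²⁶ × 0.58 / (16π × 5.67×10⁻⁸ × (245)⁴)] = 1.92×10¹¹ m = 1.28 AU.

d ≈ 1.28 AU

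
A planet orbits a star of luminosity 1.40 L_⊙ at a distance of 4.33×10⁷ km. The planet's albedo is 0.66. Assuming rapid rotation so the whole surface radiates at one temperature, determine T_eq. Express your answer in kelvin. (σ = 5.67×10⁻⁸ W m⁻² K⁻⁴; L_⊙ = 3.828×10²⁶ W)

T_eq ≈ 430 K

d = 4.33×10⁷ km = 4.33×10¹⁰ m.
L = 1.40 × 3.828×10²⁶ = 5.36×10²⁶ W.
Flux: S = L/(4πd²) = 5.36×10²⁶/(4π×(4.33×10¹⁰)²) = 2.27×10⁴ W m⁻².
Energy balance: absorbed = emitted ⇒ πR²·S(1−A) = 4πR²·σT_eq⁴, so T_eq⁴ = S(1−A)/(4σ).
T_eq = [2.27×10⁴ × 0.34 / (4 × 5.67×10⁻⁸)]^(1/4) = (3.41×10¹⁰)^(1/4) = 430 K.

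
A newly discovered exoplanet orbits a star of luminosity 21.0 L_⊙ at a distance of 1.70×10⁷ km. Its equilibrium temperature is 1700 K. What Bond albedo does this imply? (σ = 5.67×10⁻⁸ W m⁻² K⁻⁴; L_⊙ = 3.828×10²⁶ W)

d = 1.70×10⁷ km = 1.70×10¹⁰ m.
L = 21.0 × 3.828×10²⁶ = 8.04×10²⁷ W.
Flux: S = L/(4πd²) = 8.04×10²⁷/(4π×(1.70×10¹⁰)²) = 2.21×10⁶ W m⁻².
From T_eq⁴ = S(1−A)/(4σ): 1−A = 4σT_eq⁴/S.
1−A = 4 × 5.67×10⁻⁸ × (1700)⁴ / 2.21×10⁶ = 0.856.

A ≈ 0.14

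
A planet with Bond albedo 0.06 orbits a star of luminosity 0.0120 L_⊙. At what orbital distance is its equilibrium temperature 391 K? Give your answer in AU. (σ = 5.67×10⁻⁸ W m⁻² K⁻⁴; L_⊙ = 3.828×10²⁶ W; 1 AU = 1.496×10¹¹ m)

d ≈ 0.0538 AU

L = 0.0120 × 3.828×10²⁶ = 4.59×10²⁴ W.
From T_eq⁴ = L(1−A)/(16πσd²): d = √[L(1−A)/(16πσT_eq⁴)].
d = √[4.59×10²⁴ × 0.94 / (16π × 5.67×10⁻⁸ × (391)⁴)] = 8.05×10⁹ m = 0.0538 AU.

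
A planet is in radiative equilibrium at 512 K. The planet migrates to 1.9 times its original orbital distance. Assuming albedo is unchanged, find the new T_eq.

T_eq ∝ L^(1/4) · d^(−1/2).
T′ = 512 / 1.9^(1/2) = 371 K.

T_eq ≈ 371 K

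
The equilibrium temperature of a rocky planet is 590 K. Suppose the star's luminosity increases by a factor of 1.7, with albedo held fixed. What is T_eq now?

T_eq ≈ 674 K

T_eq ∝ L^(1/4) · d^(−1/2).
T′ = 590 × 1.7^(1/4) = 674 K.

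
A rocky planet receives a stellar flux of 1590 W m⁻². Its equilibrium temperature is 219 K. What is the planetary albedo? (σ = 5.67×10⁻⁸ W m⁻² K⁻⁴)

From T_eq⁴ = S(1−A)/(4σ): 1−A = 4σT_eq⁴/S.
1−A = 4 × 5.67×10⁻⁸ × (219)⁴ / 1590 = 0.328.

A ≈ 0.67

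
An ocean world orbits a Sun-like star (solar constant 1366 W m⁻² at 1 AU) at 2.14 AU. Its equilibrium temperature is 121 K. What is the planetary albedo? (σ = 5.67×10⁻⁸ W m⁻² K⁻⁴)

Flux at 2.14 AU: S = 1366/2.14² = 298 W m⁻².
From T_eq⁴ = S(1−A)/(4σ): 1−A = 4σT_eq⁴/S.
1−A = 4 × 5.67×10⁻⁸ × (121)⁴ / 298 = 0.163.

A ≈ 0.84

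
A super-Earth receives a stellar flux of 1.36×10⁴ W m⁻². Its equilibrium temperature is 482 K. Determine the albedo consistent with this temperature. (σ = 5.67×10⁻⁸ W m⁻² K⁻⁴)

From T_eq⁴ = S(1−A)/(4σ): 1−A = 4σT_eq⁴/S.
1−A = 4 × 5.67×10⁻⁸ × (482)⁴ / 1.36×10⁴ = 0.900.

A ≈ 0.10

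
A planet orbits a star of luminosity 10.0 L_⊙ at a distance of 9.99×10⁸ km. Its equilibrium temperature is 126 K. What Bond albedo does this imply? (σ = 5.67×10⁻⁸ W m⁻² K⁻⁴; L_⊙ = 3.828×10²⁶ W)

d = 9.99×10⁸ km = 9.99×10¹¹ m.
L = 10.0 × 3.828×10²⁶ = 3.83×10²⁷ W.
Flux: S = L/(4πd²) = 3.83×10²⁷/(4π×(9.99×10¹¹)²) = 305 W m⁻².
From T_eq⁴ = S(1−A)/(4σ): 1−A = 4σT_eq⁴/S.
1−A = 4 × 5.67×10⁻⁸ × (126)⁴ / 305 = 0.187.

A ≈ 0.81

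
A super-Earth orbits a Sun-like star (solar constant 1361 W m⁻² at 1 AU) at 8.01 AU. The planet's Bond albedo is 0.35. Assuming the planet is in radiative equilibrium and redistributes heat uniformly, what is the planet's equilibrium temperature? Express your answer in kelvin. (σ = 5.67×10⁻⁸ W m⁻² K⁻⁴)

T_eq ≈ 88.3 K

Flux at 8.01 AU: S = 1361/8.01² = 21.2 W m⁻².
Energy balance: absorbed = emitted ⇒ πR²·S(1−A) = 4πR²·σT_eq⁴, so T_eq⁴ = S(1−A)/(4σ).
T_eq = [21.2 × 0.65 / (4 × 5.67×10⁻⁸)]^(1/4) = (6.08×10⁷)^(1/4) = 88.3 K.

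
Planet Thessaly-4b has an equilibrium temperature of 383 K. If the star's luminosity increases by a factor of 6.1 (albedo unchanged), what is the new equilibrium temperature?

T_eq ∝ L^(1/4) · d^(−1/2).
T′ = 383 × 6.1^(1/4) = 602 K.

T_eq ≈ 602 K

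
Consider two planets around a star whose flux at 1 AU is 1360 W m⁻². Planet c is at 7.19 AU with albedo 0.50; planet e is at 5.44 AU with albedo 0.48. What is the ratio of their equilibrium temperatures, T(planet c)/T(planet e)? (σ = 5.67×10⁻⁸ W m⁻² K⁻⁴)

T_eq = [S₀(1−A)/(4σd²)]^(1/4), so T ∝ (1−A)^(1/4) / √d.
T₁ = [1360×0.50/(4×5.67×10⁻⁸×7.19²)]^(1/4) = 87.27 K.
T₂ = [1360×0.52/(4×5.67×10⁻⁸×5.44²)]^(1/4) = 101.32 K.

T₁/T₂ ≈ 0.861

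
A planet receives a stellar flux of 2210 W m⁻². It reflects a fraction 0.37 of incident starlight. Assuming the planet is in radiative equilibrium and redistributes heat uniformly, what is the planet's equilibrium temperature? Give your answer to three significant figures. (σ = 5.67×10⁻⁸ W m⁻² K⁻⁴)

T_eq ≈ 280 K

Energy balance: absorbed = emitted ⇒ πR²·S(1−A) = 4πR²·σT_eq⁴, so T_eq⁴ = S(1−A)/(4σ).
T_eq = [2210 × 0.63 / (4 × 5.67×10⁻⁸)]^(1/4) = (6.14×10⁹)^(1/4) = 280 K.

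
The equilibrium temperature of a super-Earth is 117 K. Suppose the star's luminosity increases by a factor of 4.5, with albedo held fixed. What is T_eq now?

T_eq ∝ L^(1/4) · d^(−1/2).
T′ = 117 × 4.5^(1/4) = 170 K.

T_eq ≈ 170 K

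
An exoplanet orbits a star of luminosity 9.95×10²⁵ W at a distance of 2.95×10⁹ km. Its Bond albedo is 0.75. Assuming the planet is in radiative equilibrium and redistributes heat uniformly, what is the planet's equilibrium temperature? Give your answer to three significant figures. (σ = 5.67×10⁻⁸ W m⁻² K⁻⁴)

d = 2.95×10⁹ km = 2.95×10¹² m.
Flux: S = L/(4πd²) = 9.95×10²⁵/(4π×(2.95×10¹²)²) = 0.910 W m⁻².
Energy balance: absorbed = emitted ⇒ πR²·S(1−A) = 4πR²·σT_eq⁴, so T_eq⁴ = S(1−A)/(4σ).
T_eq = [0.910 × 0.25 / (4 × 5.67×10⁻⁸)]^(1/4) = (1.00×10⁶)^(1/4) = 31.6 K.

T_eq ≈ 31.6 K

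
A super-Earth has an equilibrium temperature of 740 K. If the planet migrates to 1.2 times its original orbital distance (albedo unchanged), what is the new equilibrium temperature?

T_eq ∝ L^(1/4) · d^(−1/2).
T′ = 740 / 1.2^(1/2) = 676 K.

T_eq ≈ 676 K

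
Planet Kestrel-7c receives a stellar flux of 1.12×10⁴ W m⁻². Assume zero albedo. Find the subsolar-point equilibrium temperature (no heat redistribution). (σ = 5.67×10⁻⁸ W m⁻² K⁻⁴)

At the subsolar point the surface absorbs S(1−A) and emits σT⁴ per unit area — no factor of 4, since only the local patch is in balance.
T = [1.12×10⁴ × 1.00 / 5.67×10⁻⁸]^(1/4) = (1.98×10¹¹)^(1/4) = 667 K.

T_ss ≈ 667 K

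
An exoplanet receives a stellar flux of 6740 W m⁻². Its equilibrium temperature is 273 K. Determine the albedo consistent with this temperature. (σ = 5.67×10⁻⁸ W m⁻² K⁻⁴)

A ≈ 0.81

From T_eq⁴ = S(1−A)/(4σ): 1−A = 4σT_eq⁴/S.
1−A = 4 × 5.67×10⁻⁸ × (273)⁴ / 6740 = 0.187.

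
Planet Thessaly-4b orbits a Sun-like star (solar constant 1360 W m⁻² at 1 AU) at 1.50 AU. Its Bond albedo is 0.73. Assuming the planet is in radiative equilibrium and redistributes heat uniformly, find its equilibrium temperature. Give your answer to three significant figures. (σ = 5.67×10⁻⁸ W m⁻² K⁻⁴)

T_eq ≈ 164 K

Flux at 1.50 AU: S = 1360/1.50² = 604 W m⁻².
Energy balance: absorbed = emitted ⇒ πR²·S(1−A) = 4πR²·σT_eq⁴, so T_eq⁴ = S(1−A)/(4σ).
T_eq = [604 × 0.27 / (4 × 5.67×10⁻⁸)]^(1/4) = (7.20×10⁸)^(1/4) = 164 K.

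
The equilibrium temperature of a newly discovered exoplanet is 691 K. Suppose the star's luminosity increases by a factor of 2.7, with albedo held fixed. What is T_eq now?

T_eq ≈ 886 K

T_eq ∝ L^(1/4) · d^(−1/2).
T′ = 691 × 2.7^(1/4) = 886 K.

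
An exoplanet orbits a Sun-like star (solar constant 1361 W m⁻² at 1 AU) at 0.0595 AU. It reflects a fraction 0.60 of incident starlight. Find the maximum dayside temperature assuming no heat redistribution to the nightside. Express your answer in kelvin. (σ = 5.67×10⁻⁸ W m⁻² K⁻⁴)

Flux at 0.0595 AU: S = 1361/0.0595² = 3.84×10⁵ W m⁻².
With no redistribution each surface element balances locally: S(1−A) = σT⁴.
T = [3.84×10⁵ × 0.40 / 5.67×10⁻⁸]^(1/4) = (2.71×10¹²)^(1/4) = 1280 K.

T_ss ≈ 1280 K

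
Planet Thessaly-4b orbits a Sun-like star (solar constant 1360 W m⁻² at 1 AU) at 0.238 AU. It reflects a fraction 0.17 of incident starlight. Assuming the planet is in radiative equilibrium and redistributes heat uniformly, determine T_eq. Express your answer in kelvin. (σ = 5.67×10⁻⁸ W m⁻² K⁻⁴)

T_eq ≈ 544 K

Flux at 0.238 AU: S = 1360/0.238² = 2.40×10⁴ W m⁻².
Energy balance: absorbed = emitted ⇒ πR²·S(1−A) = 4πR²·σT_eq⁴, so T_eq⁴ = S(1−A)/(4σ).
T_eq = [2.40×10⁴ × 0.83 / (4 × 5.67×10⁻⁸)]^(1/4) = (8.79×10¹⁰)^(1/4) = 544 K.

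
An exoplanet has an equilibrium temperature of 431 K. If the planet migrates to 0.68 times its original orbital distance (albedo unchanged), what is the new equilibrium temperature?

T_eq ≈ 523 K

T_eq ∝ L^(1/4) · d^(−1/2).
T′ = 431 / 0.68^(1/2) = 523 K.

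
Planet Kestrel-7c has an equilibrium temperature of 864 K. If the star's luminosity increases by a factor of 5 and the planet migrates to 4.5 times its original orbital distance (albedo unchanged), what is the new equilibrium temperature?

T_eq ≈ 609 K

T_eq ∝ L^(1/4) · d^(−1/2).
T′ = 864 × 5^(1/4) / 4.5^(1/2) = 609 K.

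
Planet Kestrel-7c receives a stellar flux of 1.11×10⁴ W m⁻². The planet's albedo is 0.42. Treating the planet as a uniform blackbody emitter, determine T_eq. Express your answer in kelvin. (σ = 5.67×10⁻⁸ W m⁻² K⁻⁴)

T_eq ≈ 410 K

Energy balance: absorbed = emitted ⇒ πR²·S(1−A) = 4πR²·σT_eq⁴, so T_eq⁴ = S(1−A)/(4σ).
T_eq = [1.11×10⁴ × 0.58 / (4 × 5.67×10⁻⁸)]^(1/4) = (2.84×10¹⁰)^(1/4) = 410 K.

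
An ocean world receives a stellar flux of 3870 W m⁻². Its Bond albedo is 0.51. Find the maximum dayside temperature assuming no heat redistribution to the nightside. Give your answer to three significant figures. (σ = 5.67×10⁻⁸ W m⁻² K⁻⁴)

With no redistribution each surface element balances locally: S(1−A) = σT⁴.
T = [3870 × 0.49 / 5.67×10⁻⁸]^(1/4) = (3.34×10¹⁰)^(1/4) = 428 K.

T_ss ≈ 428 K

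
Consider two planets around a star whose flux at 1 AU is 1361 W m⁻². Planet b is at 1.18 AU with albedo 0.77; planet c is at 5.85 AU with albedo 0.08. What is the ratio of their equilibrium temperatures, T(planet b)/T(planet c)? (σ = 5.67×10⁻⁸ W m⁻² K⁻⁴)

T_eq = [S₀(1−A)/(4σd²)]^(1/4), so T ∝ (1−A)^(1/4) / √d.
T₁ = [1361×0.23/(4×5.67×10⁻⁸×1.18²)]^(1/4) = 177.44 K.
T₂ = [1361×0.92/(4×5.67×10⁻⁸×5.85²)]^(1/4) = 112.70 K.

T₁/T₂ ≈ 1.574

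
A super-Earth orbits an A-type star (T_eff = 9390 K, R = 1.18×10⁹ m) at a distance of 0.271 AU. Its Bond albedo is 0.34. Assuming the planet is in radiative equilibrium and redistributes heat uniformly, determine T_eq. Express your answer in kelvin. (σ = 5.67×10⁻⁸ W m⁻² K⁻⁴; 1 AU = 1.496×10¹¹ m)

T_eq ≈ 1020 K

d = 0.271 AU = 4.05×10¹⁰ m.
L = 4πR_⋆²σT_⋆⁴ = 4π(1.18×10⁹)² × 5.67×10⁻⁸ × (9390)⁴ = 7.71×10²⁷ W.
S = L/(4πd²) = 3.73×10⁵ W m⁻².
Energy balance: absorbed = emitted ⇒ πR²·S(1−A) = 4πR²·σT_eq⁴, so T_eq⁴ = S(1−A)/(4σ).
T_eq = [3.73×10⁵ × 0.66 / (4 × 5.67×10⁻⁸)]^(1/4) = (1.09×10¹²)^(1/4) = 1020 K.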